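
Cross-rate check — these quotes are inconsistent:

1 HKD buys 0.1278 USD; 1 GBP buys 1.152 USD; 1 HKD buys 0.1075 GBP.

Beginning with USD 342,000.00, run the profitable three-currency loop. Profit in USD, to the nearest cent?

Profit: USD 10,936.05

Profitable loop is USD → GBP → HKD → USD:
USD 342,000.00 ÷ 1.152 = GBP 296,875.00
GBP 296,875.00 ÷ 0.1075 = HKD 2,761,627.91
HKD 2,761,627.91 × 0.1278 = USD 352,936.05
Profit = USD 352,936.05 − USD 342,000.00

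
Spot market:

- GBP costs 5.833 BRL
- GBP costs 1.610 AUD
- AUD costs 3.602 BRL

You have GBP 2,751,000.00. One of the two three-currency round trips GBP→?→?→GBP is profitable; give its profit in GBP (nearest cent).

Profit: GBP 16,024.36

Profitable loop is GBP → BRL → AUD → GBP:
GBP 2,751,000.00 × 5.833 = BRL 16,046,583.00
BRL 16,046,583.00 ÷ 3.602 = AUD 4,454,909.22
AUD 4,454,909.22 ÷ 1.610 = GBP 2,767,024.36
Profit = GBP 2,767,024.36 − GBP 2,751,000.00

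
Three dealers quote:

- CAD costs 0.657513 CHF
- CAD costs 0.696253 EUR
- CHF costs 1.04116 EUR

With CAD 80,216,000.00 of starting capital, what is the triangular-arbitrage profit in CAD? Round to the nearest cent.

Profit: CAD 1,368,238.23

Profitable loop is CAD → EUR → CHF → CAD:
CAD 80,216,000.00 × 0.696253 = EUR 55,850,630.65
EUR 55,850,630.65 ÷ 1.04116 = CHF 53,642,697.23
CHF 53,642,697.23 ÷ 0.657513 = CAD 81,584,238.23
Profit = CAD 81,584,238.23 − CAD 80,216,000.00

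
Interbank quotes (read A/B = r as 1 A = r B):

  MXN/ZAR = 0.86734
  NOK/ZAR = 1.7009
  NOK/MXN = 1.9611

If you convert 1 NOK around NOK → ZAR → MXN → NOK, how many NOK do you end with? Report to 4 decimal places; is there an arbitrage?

Around NOK → ZAR → MXN → NOK: 1 × 1.7009 ÷ 0.86734 ÷ 1.9611 = 0.999976
Product ≈ 1 (deviation 0.002%, within rounding noise).

1.0000 (no arbitrage)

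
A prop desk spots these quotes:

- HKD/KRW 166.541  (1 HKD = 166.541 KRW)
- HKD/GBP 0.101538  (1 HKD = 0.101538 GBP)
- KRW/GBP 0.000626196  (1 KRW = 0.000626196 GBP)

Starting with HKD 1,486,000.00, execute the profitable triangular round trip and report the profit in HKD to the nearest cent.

Profitable loop is HKD → KRW → GBP → HKD:
HKD 1,486,000.00 × 166.541 = KRW 247,479,926
KRW 247,479,926 × 0.000626196 = GBP 154,970.94
GBP 154,970.94 ÷ 0.101538 = HKD 1,526,235.89
Profit = HKD 1,526,235.89 − HKD 1,486,000.00

Profit: HKD 40,235.89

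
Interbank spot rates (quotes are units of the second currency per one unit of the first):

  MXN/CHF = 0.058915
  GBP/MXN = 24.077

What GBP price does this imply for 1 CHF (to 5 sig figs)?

CHF/GBP = 0.70497

1 CHF ÷ 0.058915 = 16.9736 MXN
16.9736 MXN ÷ 24.077 = 0.704972 GBP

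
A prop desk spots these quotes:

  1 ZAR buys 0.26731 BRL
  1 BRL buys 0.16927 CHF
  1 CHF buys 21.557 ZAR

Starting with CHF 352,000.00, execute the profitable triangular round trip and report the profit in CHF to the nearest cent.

Profitable loop is CHF → BRL → ZAR → CHF:
CHF 352,000.00 ÷ 0.16927 = BRL 2,079,517.93
BRL 2,079,517.93 ÷ 0.26731 = ZAR 7,779,424.38
ZAR 7,779,424.38 ÷ 21.557 = CHF 360,876.95
Profit = CHF 360,876.95 − CHF 352,000.00

Profit: CHF 8,876.95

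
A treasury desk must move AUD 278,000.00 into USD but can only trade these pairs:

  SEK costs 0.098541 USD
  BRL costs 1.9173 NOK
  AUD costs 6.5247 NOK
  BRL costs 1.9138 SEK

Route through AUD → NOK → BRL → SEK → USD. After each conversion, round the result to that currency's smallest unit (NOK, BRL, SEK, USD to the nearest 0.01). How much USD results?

USD 178,413.94

AUD 278,000.00 × 6.5247 = NOK 1,813,866.60
NOK 1,813,866.60 ÷ 1.9173 = BRL 946,052.57
BRL 946,052.57 × 1.9138 = SEK 1,810,555.41
SEK 1,810,555.41 × 0.098541 = USD 178,413.94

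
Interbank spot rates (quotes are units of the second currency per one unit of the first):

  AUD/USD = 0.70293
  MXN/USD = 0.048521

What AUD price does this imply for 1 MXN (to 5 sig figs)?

MXN/AUD = 0.069027

1 MXN × 0.048521 = 0.048521 USD
0.048521 USD ÷ 0.70293 = 0.0690268 AUD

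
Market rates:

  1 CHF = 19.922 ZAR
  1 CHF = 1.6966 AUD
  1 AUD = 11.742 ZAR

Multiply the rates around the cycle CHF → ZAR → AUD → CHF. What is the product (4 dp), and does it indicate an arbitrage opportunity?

Around CHF → ZAR → AUD → CHF: 1 × 19.922 ÷ 11.742 ÷ 1.6966 = 1.000026
Product ≈ 1 (deviation 0.003%, within rounding noise).

1.0000 (no arbitrage)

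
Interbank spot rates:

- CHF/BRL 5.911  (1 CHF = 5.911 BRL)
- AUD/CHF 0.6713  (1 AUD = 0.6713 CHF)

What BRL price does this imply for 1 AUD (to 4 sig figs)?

1 AUD × 0.6713 = 0.6713 CHF
0.6713 CHF × 5.911 = 3.96805 BRL

AUD/BRL = 3.968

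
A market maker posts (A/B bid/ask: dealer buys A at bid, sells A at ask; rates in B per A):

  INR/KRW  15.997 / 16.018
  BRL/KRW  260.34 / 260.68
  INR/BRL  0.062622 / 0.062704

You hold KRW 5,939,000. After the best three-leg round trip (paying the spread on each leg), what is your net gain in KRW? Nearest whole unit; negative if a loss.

Best loop KRW → INR → BRL → KRW:
KRW 5,939,000 ÷ 16.018 (buy INR at ask) = INR 370,770.38
INR 370,770.38 × 0.062622 (sell INR at bid) = BRL 23,218.38
BRL 23,218.38 × 260.34 (sell BRL at bid) = KRW 6,044,674

Net profit: KRW 105,674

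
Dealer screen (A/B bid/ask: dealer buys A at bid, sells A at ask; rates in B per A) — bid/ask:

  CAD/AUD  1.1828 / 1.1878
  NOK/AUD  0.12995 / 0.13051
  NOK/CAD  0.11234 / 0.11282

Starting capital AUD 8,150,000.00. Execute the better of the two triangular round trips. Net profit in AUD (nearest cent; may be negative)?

Net profit: AUD 147,734.88

Best loop AUD → NOK → CAD → AUD:
AUD 8,150,000.00 ÷ 0.13051 (buy NOK at ask) = NOK 62,447,322.04
NOK 62,447,322.04 × 0.11234 (sell NOK at bid) = CAD 7,015,332.16
CAD 7,015,332.16 × 1.1828 (sell CAD at bid) = AUD 8,297,734.88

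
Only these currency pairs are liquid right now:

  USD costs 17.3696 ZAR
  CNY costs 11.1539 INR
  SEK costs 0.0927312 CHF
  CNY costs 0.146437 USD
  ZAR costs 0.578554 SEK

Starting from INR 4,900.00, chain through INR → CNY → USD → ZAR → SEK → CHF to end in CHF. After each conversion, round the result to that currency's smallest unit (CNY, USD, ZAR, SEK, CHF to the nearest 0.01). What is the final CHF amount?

INR 4,900.00 ÷ 11.1539 = CNY 439.31
CNY 439.31 × 0.146437 = USD 64.33
USD 64.33 × 17.3696 = ZAR 1,117.39
ZAR 1,117.39 × 0.578554 = SEK 646.47
SEK 646.47 × 0.0927312 = CHF 59.95

CHF 59.95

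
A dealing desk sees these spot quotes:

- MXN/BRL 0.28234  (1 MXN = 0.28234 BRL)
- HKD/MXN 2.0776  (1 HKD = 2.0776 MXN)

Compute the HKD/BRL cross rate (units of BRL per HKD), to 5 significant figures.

HKD/BRL = 0.58659

1 HKD × 2.0776 = 2.0776 MXN
2.0776 MXN × 0.28234 = 0.58659 BRL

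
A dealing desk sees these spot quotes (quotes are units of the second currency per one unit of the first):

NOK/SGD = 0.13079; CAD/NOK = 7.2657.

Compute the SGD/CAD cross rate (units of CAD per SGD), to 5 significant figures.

SGD/CAD = 1.0523

1 SGD ÷ 0.13079 = 7.64584 NOK
7.64584 NOK ÷ 7.2657 = 1.05232 CAD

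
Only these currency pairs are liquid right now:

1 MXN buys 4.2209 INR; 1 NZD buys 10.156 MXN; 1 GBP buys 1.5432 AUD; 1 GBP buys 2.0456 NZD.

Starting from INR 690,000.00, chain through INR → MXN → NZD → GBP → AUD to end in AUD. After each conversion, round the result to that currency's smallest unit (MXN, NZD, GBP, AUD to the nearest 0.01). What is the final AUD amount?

INR 690,000.00 ÷ 4.2209 = MXN 163,472.25
MXN 163,472.25 ÷ 10.156 = NZD 16,096.13
NZD 16,096.13 ÷ 2.0456 = GBP 7,868.66
GBP 7,868.66 × 1.5432 = AUD 12,142.92

AUD 12,142.92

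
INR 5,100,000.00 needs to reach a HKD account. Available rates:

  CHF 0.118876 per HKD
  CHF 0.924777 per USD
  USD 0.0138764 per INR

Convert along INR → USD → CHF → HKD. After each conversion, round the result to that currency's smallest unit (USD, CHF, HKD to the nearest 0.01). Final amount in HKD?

HKD 550,541.24

INR 5,100,000.00 × 0.0138764 = USD 70,769.64
USD 70,769.64 × 0.924777 = CHF 65,446.14
CHF 65,446.14 ÷ 0.118876 = HKD 550,541.24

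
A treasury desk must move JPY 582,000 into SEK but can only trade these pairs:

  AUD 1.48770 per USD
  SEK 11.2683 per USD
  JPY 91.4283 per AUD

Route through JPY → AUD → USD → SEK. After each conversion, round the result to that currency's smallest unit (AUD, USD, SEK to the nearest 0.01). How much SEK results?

JPY 582,000 ÷ 91.4283 = AUD 6,365.64
AUD 6,365.64 ÷ 1.48770 = USD 4,278.85
USD 4,278.85 × 11.2683 = SEK 48,215.37

SEK 48,215.37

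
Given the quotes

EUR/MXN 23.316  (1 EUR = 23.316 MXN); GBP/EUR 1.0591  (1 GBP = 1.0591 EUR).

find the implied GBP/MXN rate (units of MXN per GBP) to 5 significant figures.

1 GBP × 1.0591 = 1.0591 EUR
1.0591 EUR × 23.316 = 24.694 MXN

GBP/MXN = 24.694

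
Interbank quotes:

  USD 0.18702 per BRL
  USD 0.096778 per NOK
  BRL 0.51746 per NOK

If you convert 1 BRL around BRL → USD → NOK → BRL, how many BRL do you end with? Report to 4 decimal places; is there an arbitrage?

Around BRL → USD → NOK → BRL: 1 × 0.18702 ÷ 0.096778 × 0.51746 = 0.999973
Product ≈ 1 (deviation 0.003%, within rounding noise).

1.0000 (no arbitrage)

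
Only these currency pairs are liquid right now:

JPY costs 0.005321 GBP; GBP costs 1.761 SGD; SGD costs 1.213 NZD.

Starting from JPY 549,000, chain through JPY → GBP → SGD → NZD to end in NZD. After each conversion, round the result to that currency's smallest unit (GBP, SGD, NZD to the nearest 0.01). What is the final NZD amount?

JPY 549,000 × 0.005321 = GBP 2,921.23
GBP 2,921.23 × 1.761 = SGD 5,144.29
SGD 5,144.29 × 1.213 = NZD 6,240.02

NZD 6,240.02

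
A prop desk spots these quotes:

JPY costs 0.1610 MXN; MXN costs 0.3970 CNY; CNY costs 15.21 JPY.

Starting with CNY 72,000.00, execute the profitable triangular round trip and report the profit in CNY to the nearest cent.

Profitable loop is CNY → MXN → JPY → CNY:
CNY 72,000.00 ÷ 0.3970 = MXN 181,360.20
MXN 181,360.20 ÷ 0.1610 = JPY 1,126,461
JPY 1,126,461 ÷ 15.21 = CNY 74,060.54
Profit = CNY 74,060.54 − CNY 72,000.00

Profit: CNY 2,060.54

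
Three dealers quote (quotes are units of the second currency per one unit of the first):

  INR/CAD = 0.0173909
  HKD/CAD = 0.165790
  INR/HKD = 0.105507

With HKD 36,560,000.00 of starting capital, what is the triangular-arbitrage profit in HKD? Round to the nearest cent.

Profit: HKD 212,548.99

Profitable loop is HKD → CAD → INR → HKD:
HKD 36,560,000.00 × 0.165790 = CAD 6,061,282.40
CAD 6,061,282.40 ÷ 0.0173909 = INR 348,531,841.37
INR 348,531,841.37 × 0.105507 = HKD 36,772,548.99
Profit = HKD 36,772,548.99 − HKD 36,560,000.00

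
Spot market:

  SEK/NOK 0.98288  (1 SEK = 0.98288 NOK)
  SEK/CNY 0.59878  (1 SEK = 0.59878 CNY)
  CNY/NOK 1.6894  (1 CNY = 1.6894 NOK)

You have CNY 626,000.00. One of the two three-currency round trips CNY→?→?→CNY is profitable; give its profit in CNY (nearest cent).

Profitable loop is CNY → NOK → SEK → CNY:
CNY 626,000.00 × 1.6894 = NOK 1,057,564.40
NOK 1,057,564.40 ÷ 0.98288 = SEK 1,075,985.27
SEK 1,075,985.27 × 0.59878 = CNY 644,278.46
Profit = CNY 644,278.46 − CNY 626,000.00

Profit: CNY 18,278.46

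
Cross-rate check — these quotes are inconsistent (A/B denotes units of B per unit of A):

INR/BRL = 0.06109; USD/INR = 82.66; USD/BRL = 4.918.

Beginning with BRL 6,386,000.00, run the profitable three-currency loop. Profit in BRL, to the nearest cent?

Profit: BRL 171,011.05

Profitable loop is BRL → USD → INR → BRL:
BRL 6,386,000.00 ÷ 4.918 = USD 1,298,495.32
USD 1,298,495.32 × 82.66 = INR 107,333,623.42
INR 107,333,623.42 × 0.06109 = BRL 6,557,011.05
Profit = BRL 6,557,011.05 − BRL 6,386,000.00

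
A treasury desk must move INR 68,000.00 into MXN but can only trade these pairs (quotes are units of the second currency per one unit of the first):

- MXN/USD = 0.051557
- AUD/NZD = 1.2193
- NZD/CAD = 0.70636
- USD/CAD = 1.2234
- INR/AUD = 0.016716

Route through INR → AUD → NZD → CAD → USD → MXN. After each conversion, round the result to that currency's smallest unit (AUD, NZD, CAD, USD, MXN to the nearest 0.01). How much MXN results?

MXN 15,521.07

INR 68,000.00 × 0.016716 = AUD 1,136.69
AUD 1,136.69 × 1.2193 = NZD 1,385.97
NZD 1,385.97 × 0.70636 = CAD 978.99
CAD 978.99 ÷ 1.2234 = USD 800.22
USD 800.22 ÷ 0.051557 = MXN 15,521.07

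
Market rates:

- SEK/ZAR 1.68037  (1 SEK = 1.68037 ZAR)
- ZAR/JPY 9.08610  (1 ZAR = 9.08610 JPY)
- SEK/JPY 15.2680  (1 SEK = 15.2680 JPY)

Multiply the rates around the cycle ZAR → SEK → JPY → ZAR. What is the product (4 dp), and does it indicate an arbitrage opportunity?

Around ZAR → SEK → JPY → ZAR: 1 ÷ 1.68037 × 15.2680 ÷ 9.08610 = 0.999999
Product ≈ 1 (deviation 0.000%, within rounding noise).

1.0000 (no arbitrage)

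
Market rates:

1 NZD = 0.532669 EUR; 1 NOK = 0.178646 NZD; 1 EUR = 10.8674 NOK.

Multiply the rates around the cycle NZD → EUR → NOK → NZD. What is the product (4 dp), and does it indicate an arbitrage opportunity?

1.0341 (arbitrage exists)

Around NZD → EUR → NOK → NZD: 1 × 0.532669 × 10.8674 × 0.178646 = 1.034133
Product > 1; profitable direction is NZD → EUR → NOK → NZD.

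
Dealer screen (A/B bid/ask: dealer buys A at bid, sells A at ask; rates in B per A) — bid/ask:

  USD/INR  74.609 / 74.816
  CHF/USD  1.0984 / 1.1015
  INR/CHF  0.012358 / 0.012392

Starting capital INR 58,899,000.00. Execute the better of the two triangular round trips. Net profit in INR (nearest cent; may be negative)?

Best loop INR → CHF → USD → INR:
INR 58,899,000.00 × 0.012358 (sell INR at bid) = CHF 727,873.84
CHF 727,873.84 × 1.0984 (sell CHF at bid) = USD 799,496.63
USD 799,496.63 × 74.609 (sell USD at bid) = INR 59,649,643.92

Net profit: INR 750,643.92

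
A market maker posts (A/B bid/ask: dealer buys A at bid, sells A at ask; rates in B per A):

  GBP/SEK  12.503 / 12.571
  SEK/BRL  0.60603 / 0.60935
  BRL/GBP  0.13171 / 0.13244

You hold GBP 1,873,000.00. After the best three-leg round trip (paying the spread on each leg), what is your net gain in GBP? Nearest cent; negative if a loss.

Best loop GBP → SEK → BRL → GBP:
GBP 1,873,000.00 × 12.503 (sell GBP at bid) = SEK 23,418,119.00
SEK 23,418,119.00 × 0.60603 (sell SEK at bid) = BRL 14,192,082.66
BRL 14,192,082.66 × 0.13171 (sell BRL at bid) = GBP 1,869,239.21

Net result: GBP -3,760.79 (no profitable arbitrage after spreads)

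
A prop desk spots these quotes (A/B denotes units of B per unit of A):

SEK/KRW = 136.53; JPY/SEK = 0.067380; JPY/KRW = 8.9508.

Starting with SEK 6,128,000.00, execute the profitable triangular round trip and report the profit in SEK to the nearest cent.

Profitable loop is SEK → KRW → JPY → SEK:
SEK 6,128,000.00 × 136.53 = KRW 836,655,840
KRW 836,655,840 ÷ 8.9508 = JPY 93,472,744
JPY 93,472,744 × 0.067380 = SEK 6,298,193.51
Profit = SEK 6,298,193.51 − SEK 6,128,000.00

Profit: SEK 170,193.51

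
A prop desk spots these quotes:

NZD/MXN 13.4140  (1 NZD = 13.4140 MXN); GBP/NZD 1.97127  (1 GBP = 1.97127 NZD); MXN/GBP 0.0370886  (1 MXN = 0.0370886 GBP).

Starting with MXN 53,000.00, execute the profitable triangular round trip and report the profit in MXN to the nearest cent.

Profit: MXN 1,041.95

Profitable loop is MXN → NZD → GBP → MXN:
MXN 53,000.00 ÷ 13.4140 = NZD 3,951.10
NZD 3,951.10 ÷ 1.97127 = GBP 2,004.34
GBP 2,004.34 ÷ 0.0370886 = MXN 54,041.95
Profit = MXN 54,041.95 − MXN 53,000.00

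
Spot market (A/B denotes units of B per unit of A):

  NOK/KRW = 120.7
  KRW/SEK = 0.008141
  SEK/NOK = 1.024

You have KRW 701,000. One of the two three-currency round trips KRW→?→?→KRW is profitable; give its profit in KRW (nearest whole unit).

Profit: KRW 4,347

Profitable loop is KRW → SEK → NOK → KRW:
KRW 701,000 × 0.008141 = SEK 5,706.84
SEK 5,706.84 × 1.024 = NOK 5,843.81
NOK 5,843.81 × 120.7 = KRW 705,347
Profit = KRW 705,347 − KRW 701,000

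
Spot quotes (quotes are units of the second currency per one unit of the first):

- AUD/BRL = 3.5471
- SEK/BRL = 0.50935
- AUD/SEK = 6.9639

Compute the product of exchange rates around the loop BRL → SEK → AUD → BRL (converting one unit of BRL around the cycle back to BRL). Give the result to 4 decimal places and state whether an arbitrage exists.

1.0000 (no arbitrage)

Around BRL → SEK → AUD → BRL: 1 ÷ 0.50935 ÷ 6.9639 × 3.5471 = 1.000011
Product ≈ 1 (deviation 0.001%, within rounding noise).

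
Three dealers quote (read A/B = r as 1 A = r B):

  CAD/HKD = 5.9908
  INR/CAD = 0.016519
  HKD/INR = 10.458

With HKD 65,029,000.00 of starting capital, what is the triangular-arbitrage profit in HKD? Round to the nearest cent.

Profitable loop is HKD → INR → CAD → HKD:
HKD 65,029,000.00 × 10.458 = INR 680,073,282.00
INR 680,073,282.00 × 0.016519 = CAD 11,234,130.55
CAD 11,234,130.55 × 5.9908 = HKD 67,301,429.27
Profit = HKD 67,301,429.27 − HKD 65,029,000.00

Profit: HKD 2,272,429.27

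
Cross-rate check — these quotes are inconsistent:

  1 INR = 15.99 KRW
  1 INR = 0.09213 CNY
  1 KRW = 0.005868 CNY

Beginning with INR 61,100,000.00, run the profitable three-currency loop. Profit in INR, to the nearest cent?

Profit: INR 1,126,977.66

Profitable loop is INR → KRW → CNY → INR:
INR 61,100,000.00 × 15.99 = KRW 976,989,000
KRW 976,989,000 × 0.005868 = CNY 5,732,971.45
CNY 5,732,971.45 ÷ 0.09213 = INR 62,226,977.66
Profit = INR 62,226,977.66 − INR 61,100,000.00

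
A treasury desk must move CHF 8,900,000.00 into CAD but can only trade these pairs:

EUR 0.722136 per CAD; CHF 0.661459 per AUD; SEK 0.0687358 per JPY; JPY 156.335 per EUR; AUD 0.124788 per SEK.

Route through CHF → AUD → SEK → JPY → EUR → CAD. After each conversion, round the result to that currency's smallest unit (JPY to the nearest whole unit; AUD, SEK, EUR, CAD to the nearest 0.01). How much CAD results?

CAD 13,894,919.88

CHF 8,900,000.00 ÷ 0.661459 = AUD 13,455,104.55
AUD 13,455,104.55 ÷ 0.124788 = SEK 107,823,705.40
SEK 107,823,705.40 ÷ 0.0687358 = JPY 1,568,668,807
JPY 1,568,668,807 ÷ 156.335 = EUR 10,034,021.86
EUR 10,034,021.86 ÷ 0.722136 = CAD 13,894,919.88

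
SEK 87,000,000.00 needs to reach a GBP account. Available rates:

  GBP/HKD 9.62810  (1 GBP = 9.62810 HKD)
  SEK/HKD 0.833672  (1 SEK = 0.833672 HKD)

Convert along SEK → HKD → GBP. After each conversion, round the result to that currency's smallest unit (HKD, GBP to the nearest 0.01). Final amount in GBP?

SEK 87,000,000.00 × 0.833672 = HKD 72,529,464.00
HKD 72,529,464.00 ÷ 9.62810 = GBP 7,533,102.48

GBP 7,533,102.48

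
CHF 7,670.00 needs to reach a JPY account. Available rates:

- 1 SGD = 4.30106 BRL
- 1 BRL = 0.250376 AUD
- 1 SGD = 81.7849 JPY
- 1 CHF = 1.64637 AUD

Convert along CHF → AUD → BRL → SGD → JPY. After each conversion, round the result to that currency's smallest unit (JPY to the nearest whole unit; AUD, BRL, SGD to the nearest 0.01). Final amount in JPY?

CHF 7,670.00 × 1.64637 = AUD 12,627.66
AUD 12,627.66 ÷ 0.250376 = BRL 50,434.79
BRL 50,434.79 ÷ 4.30106 = SGD 11,726.13
SGD 11,726.13 × 81.7849 = JPY 959,020

JPY 959,020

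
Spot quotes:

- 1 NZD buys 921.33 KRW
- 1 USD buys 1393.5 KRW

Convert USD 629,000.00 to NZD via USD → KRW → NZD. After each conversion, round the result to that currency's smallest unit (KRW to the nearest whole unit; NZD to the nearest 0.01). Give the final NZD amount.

NZD 951,354.56

USD 629,000.00 × 1393.5 = KRW 876,511,500
KRW 876,511,500 ÷ 921.33 = NZD 951,354.56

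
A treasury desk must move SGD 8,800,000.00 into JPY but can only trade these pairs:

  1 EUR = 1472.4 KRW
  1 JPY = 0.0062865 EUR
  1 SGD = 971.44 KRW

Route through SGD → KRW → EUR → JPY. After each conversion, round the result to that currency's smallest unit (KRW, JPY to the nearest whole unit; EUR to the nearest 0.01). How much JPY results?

SGD 8,800,000.00 × 971.44 = KRW 8,548,672,000
KRW 8,548,672,000 ÷ 1472.4 = EUR 5,805,944.04
EUR 5,805,944.04 ÷ 0.0062865 = JPY 923,557,471

JPY 923,557,471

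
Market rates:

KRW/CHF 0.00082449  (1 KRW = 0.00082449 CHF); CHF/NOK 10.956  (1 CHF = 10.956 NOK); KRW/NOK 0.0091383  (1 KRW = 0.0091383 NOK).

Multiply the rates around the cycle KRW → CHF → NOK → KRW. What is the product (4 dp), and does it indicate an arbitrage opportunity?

0.9885 (arbitrage exists)

Around KRW → CHF → NOK → KRW: 1 × 0.00082449 × 10.956 ÷ 0.0091383 = 0.988489
Product < 1; profitable direction is KRW → NOK → CHF → KRW.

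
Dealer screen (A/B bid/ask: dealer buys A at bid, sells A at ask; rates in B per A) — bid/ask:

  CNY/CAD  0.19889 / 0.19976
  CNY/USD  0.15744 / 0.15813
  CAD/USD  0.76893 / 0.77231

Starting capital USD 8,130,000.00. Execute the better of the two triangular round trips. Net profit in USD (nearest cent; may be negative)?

Best loop USD → CAD → CNY → USD:
USD 8,130,000.00 ÷ 0.77231 (buy CAD at ask) = CAD 10,526,860.98
CAD 10,526,860.98 ÷ 0.19976 (buy CNY at ask) = CNY 52,697,541.93
CNY 52,697,541.93 × 0.15744 (sell CNY at bid) = USD 8,296,701.00

Net profit: USD 166,701.00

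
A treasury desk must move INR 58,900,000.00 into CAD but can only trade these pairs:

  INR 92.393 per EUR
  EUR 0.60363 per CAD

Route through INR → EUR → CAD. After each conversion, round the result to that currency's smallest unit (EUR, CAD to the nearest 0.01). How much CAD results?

INR 58,900,000.00 ÷ 92.393 = EUR 637,494.18
EUR 637,494.18 ÷ 0.60363 = CAD 1,056,100.89

CAD 1,056,100.89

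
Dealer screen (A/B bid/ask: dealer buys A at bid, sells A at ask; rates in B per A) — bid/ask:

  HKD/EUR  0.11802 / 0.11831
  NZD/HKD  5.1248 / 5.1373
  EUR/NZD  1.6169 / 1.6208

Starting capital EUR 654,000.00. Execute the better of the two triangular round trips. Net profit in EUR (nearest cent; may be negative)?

Best loop EUR → HKD → NZD → EUR:
EUR 654,000.00 ÷ 0.11831 (buy HKD at ask) = HKD 5,527,850.56
HKD 5,527,850.56 ÷ 5.1373 (buy NZD at ask) = NZD 1,076,022.53
NZD 1,076,022.53 ÷ 1.6208 (buy EUR at ask) = EUR 663,883.60

Net profit: EUR 9,883.60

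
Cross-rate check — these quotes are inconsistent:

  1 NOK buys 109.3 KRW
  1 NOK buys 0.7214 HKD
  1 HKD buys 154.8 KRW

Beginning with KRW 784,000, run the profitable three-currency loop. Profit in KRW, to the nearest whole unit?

Profitable loop is KRW → NOK → HKD → KRW:
KRW 784,000 ÷ 109.3 = NOK 7,172.92
NOK 7,172.92 × 0.7214 = HKD 5,174.54
HKD 5,174.54 × 154.8 = KRW 801,019
Profit = KRW 801,019 − KRW 784,000

Profit: KRW 17,019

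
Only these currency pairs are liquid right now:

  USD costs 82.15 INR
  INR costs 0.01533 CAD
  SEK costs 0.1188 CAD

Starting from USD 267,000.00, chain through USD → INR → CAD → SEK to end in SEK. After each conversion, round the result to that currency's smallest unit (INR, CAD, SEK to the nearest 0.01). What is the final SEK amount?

USD 267,000.00 × 82.15 = INR 21,934,050.00
INR 21,934,050.00 × 0.01533 = CAD 336,248.99
CAD 336,248.99 ÷ 0.1188 = SEK 2,830,378.70

SEK 2,830,378.70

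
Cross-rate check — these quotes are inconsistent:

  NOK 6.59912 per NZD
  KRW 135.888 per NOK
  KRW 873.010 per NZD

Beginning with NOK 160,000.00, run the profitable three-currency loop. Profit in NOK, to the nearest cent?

Profit: NOK 4,349.31

Profitable loop is NOK → KRW → NZD → NOK:
NOK 160,000.00 × 135.888 = KRW 21,742,080
KRW 21,742,080 ÷ 873.010 = NZD 24,904.73
NZD 24,904.73 × 6.59912 = NOK 164,349.31
Profit = NOK 164,349.31 − NOK 160,000.00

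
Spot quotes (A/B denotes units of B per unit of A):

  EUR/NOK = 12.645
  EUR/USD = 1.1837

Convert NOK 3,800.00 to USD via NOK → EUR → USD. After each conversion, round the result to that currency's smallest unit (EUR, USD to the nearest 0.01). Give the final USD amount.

NOK 3,800.00 ÷ 12.645 = EUR 300.51
EUR 300.51 × 1.1837 = USD 355.71

USD 355.71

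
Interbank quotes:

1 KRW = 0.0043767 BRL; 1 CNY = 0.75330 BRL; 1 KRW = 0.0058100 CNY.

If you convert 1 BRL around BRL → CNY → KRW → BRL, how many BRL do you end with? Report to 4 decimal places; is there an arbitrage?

1.0000 (no arbitrage)

Around BRL → CNY → KRW → BRL: 1 ÷ 0.75330 ÷ 0.0058100 × 0.0043767 = 1.000006
Product ≈ 1 (deviation 0.001%, within rounding noise).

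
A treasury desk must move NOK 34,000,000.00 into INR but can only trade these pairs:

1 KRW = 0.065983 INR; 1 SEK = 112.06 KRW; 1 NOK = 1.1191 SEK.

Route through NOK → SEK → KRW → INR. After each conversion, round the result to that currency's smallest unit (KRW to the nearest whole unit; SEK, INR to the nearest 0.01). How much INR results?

INR 281,339,355.56

NOK 34,000,000.00 × 1.1191 = SEK 38,049,400.00
SEK 38,049,400.00 × 112.06 = KRW 4,263,815,764
KRW 4,263,815,764 × 0.065983 = INR 281,339,355.56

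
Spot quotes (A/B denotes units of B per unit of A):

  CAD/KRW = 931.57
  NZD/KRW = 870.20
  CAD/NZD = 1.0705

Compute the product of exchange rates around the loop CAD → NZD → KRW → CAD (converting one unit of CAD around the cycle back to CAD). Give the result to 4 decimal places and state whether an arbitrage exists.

Around CAD → NZD → KRW → CAD: 1 × 1.0705 × 870.20 ÷ 931.57 = 0.999978
Product ≈ 1 (deviation 0.002%, within rounding noise).

1.0000 (no arbitrage)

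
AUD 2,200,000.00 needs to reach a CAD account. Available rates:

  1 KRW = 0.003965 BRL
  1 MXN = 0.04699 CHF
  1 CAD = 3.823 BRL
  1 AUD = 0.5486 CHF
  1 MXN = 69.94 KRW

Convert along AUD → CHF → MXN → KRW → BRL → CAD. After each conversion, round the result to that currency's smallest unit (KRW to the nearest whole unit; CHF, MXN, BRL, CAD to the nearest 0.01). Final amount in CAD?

AUD 2,200,000.00 × 0.5486 = CHF 1,206,920.00
CHF 1,206,920.00 ÷ 0.04699 = MXN 25,684,613.75
MXN 25,684,613.75 × 69.94 = KRW 1,796,381,886
KRW 1,796,381,886 × 0.003965 = BRL 7,122,654.18
BRL 7,122,654.18 ÷ 3.823 = CAD 1,863,105.98

CAD 1,863,105.98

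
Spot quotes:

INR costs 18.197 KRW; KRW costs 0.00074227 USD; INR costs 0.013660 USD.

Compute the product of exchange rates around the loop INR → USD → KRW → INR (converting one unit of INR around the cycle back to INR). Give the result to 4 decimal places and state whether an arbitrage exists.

Around INR → USD → KRW → INR: 1 × 0.013660 ÷ 0.00074227 ÷ 18.197 = 1.011321
Product > 1; profitable direction is INR → USD → KRW → INR.

1.0113 (arbitrage exists)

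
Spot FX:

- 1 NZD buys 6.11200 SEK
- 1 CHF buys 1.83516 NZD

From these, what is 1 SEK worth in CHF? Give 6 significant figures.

SEK/CHF = 0.0891544

1 SEK ÷ 6.11200 = 0.163613 NZD
0.163613 NZD ÷ 1.83516 = 0.0891544 CHF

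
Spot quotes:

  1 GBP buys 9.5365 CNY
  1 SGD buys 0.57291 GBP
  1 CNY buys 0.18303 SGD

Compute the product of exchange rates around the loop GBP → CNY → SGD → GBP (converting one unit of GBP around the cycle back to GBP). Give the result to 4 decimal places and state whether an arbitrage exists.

Around GBP → CNY → SGD → GBP: 1 × 9.5365 × 0.18303 × 0.57291 = 0.999995
Product ≈ 1 (deviation 0.001%, within rounding noise).

1.0000 (no arbitrage)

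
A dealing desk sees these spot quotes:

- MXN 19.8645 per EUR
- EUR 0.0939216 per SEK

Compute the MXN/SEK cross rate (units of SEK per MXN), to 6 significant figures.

1 MXN ÷ 19.8645 = 0.0503411 EUR
0.0503411 EUR ÷ 0.0939216 = 0.53599 SEK

MXN/SEK = 0.535990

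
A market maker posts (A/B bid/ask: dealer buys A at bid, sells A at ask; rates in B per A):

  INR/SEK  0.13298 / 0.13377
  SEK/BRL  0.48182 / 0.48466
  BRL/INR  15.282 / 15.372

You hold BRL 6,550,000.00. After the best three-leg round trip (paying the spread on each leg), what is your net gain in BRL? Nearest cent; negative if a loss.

Net profit: BRL 22,264.29

Best loop BRL → SEK → INR → BRL:
BRL 6,550,000.00 ÷ 0.48466 (buy SEK at ask) = SEK 13,514,628.81
SEK 13,514,628.81 ÷ 0.13377 (buy INR at ask) = INR 101,028,846.62
INR 101,028,846.62 ÷ 15.372 (buy BRL at ask) = BRL 6,572,264.29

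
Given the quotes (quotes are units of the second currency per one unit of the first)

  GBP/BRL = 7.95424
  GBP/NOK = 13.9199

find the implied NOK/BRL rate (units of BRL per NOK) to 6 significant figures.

NOK/BRL = 0.571429

1 NOK ÷ 13.9199 = 0.0718396 GBP
0.0718396 GBP × 7.95424 = 0.571429 BRL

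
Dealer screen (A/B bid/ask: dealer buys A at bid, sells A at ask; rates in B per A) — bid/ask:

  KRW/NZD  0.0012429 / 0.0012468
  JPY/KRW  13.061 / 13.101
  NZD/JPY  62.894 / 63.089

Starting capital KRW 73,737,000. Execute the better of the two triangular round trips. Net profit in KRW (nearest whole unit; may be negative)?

Best loop KRW → NZD → JPY → KRW:
KRW 73,737,000 × 0.0012429 (sell KRW at bid) = NZD 91,647.72
NZD 91,647.72 × 62.894 (sell NZD at bid) = JPY 5,764,092
JPY 5,764,092 × 13.061 (sell JPY at bid) = KRW 75,284,799

Net profit: KRW 1,547,799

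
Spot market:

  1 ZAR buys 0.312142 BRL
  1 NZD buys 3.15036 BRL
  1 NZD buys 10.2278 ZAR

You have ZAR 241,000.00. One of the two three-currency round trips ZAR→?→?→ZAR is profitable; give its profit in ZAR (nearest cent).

Profitable loop is ZAR → BRL → NZD → ZAR:
ZAR 241,000.00 × 0.312142 = BRL 75,226.22
BRL 75,226.22 ÷ 3.15036 = NZD 23,878.61
NZD 23,878.61 × 10.2278 = ZAR 244,225.66
Profit = ZAR 244,225.66 − ZAR 241,000.00

Profit: ZAR 3,225.66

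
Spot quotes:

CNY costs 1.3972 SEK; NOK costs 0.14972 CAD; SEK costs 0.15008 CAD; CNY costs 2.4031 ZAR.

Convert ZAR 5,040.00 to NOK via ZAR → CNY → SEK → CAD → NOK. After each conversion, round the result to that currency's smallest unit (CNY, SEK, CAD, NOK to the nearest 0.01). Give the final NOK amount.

ZAR 5,040.00 ÷ 2.4031 = CNY 2,097.29
CNY 2,097.29 × 1.3972 = SEK 2,930.33
SEK 2,930.33 × 0.15008 = CAD 439.78
CAD 439.78 ÷ 0.14972 = NOK 2,937.35

NOK 2,937.35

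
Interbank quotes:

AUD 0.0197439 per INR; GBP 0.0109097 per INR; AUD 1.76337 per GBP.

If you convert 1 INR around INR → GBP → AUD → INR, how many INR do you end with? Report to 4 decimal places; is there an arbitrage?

0.9744 (arbitrage exists)

Around INR → GBP → AUD → INR: 1 × 0.0109097 × 1.76337 ÷ 0.0197439 = 0.974369
Product < 1; profitable direction is INR → AUD → GBP → INR.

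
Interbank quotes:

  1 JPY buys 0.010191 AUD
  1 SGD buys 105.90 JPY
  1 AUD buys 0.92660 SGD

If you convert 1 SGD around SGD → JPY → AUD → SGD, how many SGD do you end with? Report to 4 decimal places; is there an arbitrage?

Around SGD → JPY → AUD → SGD: 1 × 105.90 × 0.010191 × 0.92660 = 1.000012
Product ≈ 1 (deviation 0.001%, within rounding noise).

1.0000 (no arbitrage)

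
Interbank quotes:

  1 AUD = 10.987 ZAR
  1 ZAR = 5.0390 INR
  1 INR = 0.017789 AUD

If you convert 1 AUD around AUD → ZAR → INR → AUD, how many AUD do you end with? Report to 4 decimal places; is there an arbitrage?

Around AUD → ZAR → INR → AUD: 1 × 10.987 × 5.0390 × 0.017789 = 0.984861
Product < 1; profitable direction is AUD → INR → ZAR → AUD.

0.9849 (arbitrage exists)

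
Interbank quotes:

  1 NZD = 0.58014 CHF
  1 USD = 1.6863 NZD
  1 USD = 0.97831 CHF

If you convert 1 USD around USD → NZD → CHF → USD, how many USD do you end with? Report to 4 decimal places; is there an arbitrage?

Around USD → NZD → CHF → USD: 1 × 1.6863 × 0.58014 ÷ 0.97831 = 0.999980
Product ≈ 1 (deviation 0.002%, within rounding noise).

1.0000 (no arbitrage)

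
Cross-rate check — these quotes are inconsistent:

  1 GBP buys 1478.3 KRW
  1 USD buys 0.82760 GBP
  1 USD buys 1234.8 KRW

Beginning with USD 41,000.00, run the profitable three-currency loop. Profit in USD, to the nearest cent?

Profit: USD 380.66

Profitable loop is USD → KRW → GBP → USD:
USD 41,000.00 × 1234.8 = KRW 50,626,800
KRW 50,626,800 ÷ 1478.3 = GBP 34,246.63
GBP 34,246.63 ÷ 0.82760 = USD 41,380.66
Profit = USD 41,380.66 − USD 41,000.00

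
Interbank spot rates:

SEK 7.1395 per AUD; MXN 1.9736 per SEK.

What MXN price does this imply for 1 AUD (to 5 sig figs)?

AUD/MXN = 14.091

1 AUD × 7.1395 = 7.1395 SEK
7.1395 SEK × 1.9736 = 14.0905 MXN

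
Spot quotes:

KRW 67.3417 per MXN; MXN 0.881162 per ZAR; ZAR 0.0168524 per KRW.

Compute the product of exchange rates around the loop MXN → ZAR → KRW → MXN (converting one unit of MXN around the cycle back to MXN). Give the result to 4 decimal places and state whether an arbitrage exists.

1.0000 (no arbitrage)

Around MXN → ZAR → KRW → MXN: 1 ÷ 0.881162 ÷ 0.0168524 ÷ 67.3417 = 0.999996
Product ≈ 1 (deviation 0.000%, within rounding noise).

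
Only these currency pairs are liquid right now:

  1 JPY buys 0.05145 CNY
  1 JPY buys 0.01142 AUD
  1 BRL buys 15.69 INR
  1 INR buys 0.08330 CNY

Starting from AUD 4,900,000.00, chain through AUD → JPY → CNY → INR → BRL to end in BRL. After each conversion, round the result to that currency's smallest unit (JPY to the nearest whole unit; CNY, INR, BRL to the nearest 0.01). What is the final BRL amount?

BRL 16,890,690.75

AUD 4,900,000.00 ÷ 0.01142 = JPY 429,071,804
JPY 429,071,804 × 0.05145 = CNY 22,075,744.32
CNY 22,075,744.32 ÷ 0.08330 = INR 265,014,937.82
INR 265,014,937.82 ÷ 15.69 = BRL 16,890,690.75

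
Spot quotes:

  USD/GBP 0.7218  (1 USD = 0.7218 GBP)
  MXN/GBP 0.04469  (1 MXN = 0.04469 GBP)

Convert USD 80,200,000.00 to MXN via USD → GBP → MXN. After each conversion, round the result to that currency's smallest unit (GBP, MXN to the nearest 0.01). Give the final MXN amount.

USD 80,200,000.00 × 0.7218 = GBP 57,888,360.00
GBP 57,888,360.00 ÷ 0.04469 = MXN 1,295,331,394.05

MXN 1,295,331,394.05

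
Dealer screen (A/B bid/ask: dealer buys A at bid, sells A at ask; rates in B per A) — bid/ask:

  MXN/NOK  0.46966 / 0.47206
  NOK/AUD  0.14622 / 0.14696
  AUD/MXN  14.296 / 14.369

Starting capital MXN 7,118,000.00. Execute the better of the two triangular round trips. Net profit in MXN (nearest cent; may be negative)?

Net profit: MXN 22,606.38

Best loop MXN → AUD → NOK → MXN:
MXN 7,118,000.00 ÷ 14.369 (buy AUD at ask) = AUD 495,371.98
AUD 495,371.98 ÷ 0.14696 (buy NOK at ask) = NOK 3,370,794.65
NOK 3,370,794.65 ÷ 0.47206 (buy MXN at ask) = MXN 7,140,606.38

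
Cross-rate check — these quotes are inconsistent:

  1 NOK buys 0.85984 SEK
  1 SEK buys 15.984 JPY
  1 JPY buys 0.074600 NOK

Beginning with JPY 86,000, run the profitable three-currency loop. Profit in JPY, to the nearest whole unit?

Profitable loop is JPY → NOK → SEK → JPY:
JPY 86,000 × 0.074600 = NOK 6,415.60
NOK 6,415.60 × 0.85984 = SEK 5,516.39
SEK 5,516.39 × 15.984 = JPY 88,174
Profit = JPY 88,174 − JPY 86,000

Profit: JPY 2,174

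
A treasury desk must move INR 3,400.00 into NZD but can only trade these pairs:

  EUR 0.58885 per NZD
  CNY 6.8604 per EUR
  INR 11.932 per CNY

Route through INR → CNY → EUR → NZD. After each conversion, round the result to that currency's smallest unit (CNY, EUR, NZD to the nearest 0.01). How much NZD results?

INR 3,400.00 ÷ 11.932 = CNY 284.95
CNY 284.95 ÷ 6.8604 = EUR 41.54
EUR 41.54 ÷ 0.58885 = NZD 70.54

NZD 70.54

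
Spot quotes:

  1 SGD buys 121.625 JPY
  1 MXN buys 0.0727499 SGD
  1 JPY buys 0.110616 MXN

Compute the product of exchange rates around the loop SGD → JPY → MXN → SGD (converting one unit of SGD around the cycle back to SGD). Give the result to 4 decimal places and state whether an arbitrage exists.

Around SGD → JPY → MXN → SGD: 1 × 121.625 × 0.110616 × 0.0727499 = 0.978753
Product < 1; profitable direction is SGD → MXN → JPY → SGD.

0.9788 (arbitrage exists)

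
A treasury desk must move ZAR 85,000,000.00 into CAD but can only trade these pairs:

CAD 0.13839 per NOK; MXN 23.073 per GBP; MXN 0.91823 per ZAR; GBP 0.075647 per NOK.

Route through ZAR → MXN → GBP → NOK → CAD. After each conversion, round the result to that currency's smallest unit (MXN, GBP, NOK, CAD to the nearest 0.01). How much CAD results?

CAD 6,188,413.68

ZAR 85,000,000.00 × 0.91823 = MXN 78,049,550.00
MXN 78,049,550.00 ÷ 23.073 = GBP 3,382,722.23
GBP 3,382,722.23 ÷ 0.075647 = NOK 44,717,202.67
NOK 44,717,202.67 × 0.13839 = CAD 6,188,413.68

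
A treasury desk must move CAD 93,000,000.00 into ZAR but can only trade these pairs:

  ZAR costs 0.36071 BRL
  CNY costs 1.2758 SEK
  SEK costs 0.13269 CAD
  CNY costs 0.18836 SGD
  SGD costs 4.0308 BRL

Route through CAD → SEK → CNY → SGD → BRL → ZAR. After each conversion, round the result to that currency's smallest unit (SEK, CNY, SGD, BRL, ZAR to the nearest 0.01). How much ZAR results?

CAD 93,000,000.00 ÷ 0.13269 = SEK 700,881,754.47
SEK 700,881,754.47 ÷ 1.2758 = CNY 549,366,479.44
CNY 549,366,479.44 × 0.18836 = SGD 103,478,670.07
SGD 103,478,670.07 × 4.0308 = BRL 417,101,823.32
BRL 417,101,823.32 ÷ 0.36071 = ZAR 1,156,335,625.07

ZAR 1,156,335,625.07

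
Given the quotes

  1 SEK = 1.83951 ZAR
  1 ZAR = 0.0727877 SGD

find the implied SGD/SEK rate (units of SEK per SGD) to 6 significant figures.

SGD/SEK = 7.46861

1 SGD ÷ 0.0727877 = 13.7386 ZAR
13.7386 ZAR ÷ 1.83951 = 7.46861 SEK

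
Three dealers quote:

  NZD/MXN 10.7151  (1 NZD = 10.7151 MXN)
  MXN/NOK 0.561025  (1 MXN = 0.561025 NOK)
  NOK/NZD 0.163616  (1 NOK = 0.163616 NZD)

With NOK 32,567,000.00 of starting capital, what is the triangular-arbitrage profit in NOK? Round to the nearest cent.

Profit: NOK 544,094.76

Profitable loop is NOK → MXN → NZD → NOK:
NOK 32,567,000.00 ÷ 0.561025 = MXN 58,049,106.55
MXN 58,049,106.55 ÷ 10.7151 = NZD 5,417,504.88
NZD 5,417,504.88 ÷ 0.163616 = NOK 33,111,094.76
Profit = NOK 33,111,094.76 − NOK 32,567,000.00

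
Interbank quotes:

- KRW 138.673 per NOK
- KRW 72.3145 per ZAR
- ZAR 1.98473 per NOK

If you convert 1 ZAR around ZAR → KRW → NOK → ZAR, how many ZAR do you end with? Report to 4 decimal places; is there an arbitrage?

Around ZAR → KRW → NOK → ZAR: 1 × 72.3145 ÷ 138.673 × 1.98473 = 1.034987
Product > 1; profitable direction is ZAR → KRW → NOK → ZAR.

1.0350 (arbitrage exists)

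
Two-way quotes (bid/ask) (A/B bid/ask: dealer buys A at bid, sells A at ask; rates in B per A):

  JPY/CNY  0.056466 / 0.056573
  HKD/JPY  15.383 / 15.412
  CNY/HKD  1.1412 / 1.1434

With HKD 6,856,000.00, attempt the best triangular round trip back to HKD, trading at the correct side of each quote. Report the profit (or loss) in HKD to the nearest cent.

Net profit: HKD 21,085.30

Best loop HKD → CNY → JPY → HKD:
HKD 6,856,000.00 ÷ 1.1434 (buy CNY at ask) = CNY 5,996,151.83
CNY 5,996,151.83 ÷ 0.056573 (buy JPY at ask) = JPY 105,989,639
JPY 105,989,639 ÷ 15.412 (buy HKD at ask) = HKD 6,877,085.30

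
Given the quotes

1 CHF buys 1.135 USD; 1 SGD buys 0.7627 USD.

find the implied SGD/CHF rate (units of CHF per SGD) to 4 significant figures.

SGD/CHF = 0.6720

1 SGD × 0.7627 = 0.7627 USD
0.7627 USD ÷ 1.135 = 0.671982 CHF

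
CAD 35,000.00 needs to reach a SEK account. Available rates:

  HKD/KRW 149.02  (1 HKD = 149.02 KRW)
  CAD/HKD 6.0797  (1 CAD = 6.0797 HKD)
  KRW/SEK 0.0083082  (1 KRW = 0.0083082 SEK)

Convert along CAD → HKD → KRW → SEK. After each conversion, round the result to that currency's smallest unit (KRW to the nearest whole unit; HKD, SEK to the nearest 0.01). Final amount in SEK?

CAD 35,000.00 × 6.0797 = HKD 212,789.50
HKD 212,789.50 × 149.02 = KRW 31,709,891
KRW 31,709,891 × 0.0083082 = SEK 263,452.12

SEK 263,452.12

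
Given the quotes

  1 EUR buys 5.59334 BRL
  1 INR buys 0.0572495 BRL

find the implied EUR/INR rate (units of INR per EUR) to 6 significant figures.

EUR/INR = 97.7011

1 EUR × 5.59334 = 5.59334 BRL
5.59334 BRL ÷ 0.0572495 = 97.7011 INR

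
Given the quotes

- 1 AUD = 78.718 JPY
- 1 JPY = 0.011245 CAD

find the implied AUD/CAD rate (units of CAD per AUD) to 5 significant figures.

AUD/CAD = 0.88518

1 AUD × 78.718 = 78.718 JPY
78.718 JPY × 0.011245 = 0.885184 CAD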